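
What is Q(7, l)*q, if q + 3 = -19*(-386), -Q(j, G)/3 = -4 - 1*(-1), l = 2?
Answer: 65979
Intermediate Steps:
Q(j, G) = 9 (Q(j, G) = -3*(-4 - 1*(-1)) = -3*(-4 + 1) = -3*(-3) = 9)
q = 7331 (q = -3 - 19*(-386) = -3 + 7334 = 7331)
Q(7, l)*q = 9*7331 = 65979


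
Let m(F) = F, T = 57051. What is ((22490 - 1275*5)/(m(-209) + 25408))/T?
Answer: 16115/1437628149 ≈ 1.1209e-5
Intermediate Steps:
((22490 - 1275*5)/(m(-209) + 25408))/T = ((22490 - 1275*5)/(-209 + 25408))/57051 = ((22490 - 6375)/25199)*(1/57051) = (16115*(1/25199))*(1/57051) = (16115/25199)*(1/57051) = 16115/1437628149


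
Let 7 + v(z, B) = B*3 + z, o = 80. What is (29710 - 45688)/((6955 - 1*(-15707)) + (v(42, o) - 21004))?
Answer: -15978/1933 ≈ -8.2659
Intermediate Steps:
v(z, B) = -7 + z + 3*B (v(z, B) = -7 + (B*3 + z) = -7 + (3*B + z) = -7 + (z + 3*B) = -7 + z + 3*B)
(29710 - 45688)/((6955 - 1*(-15707)) + (v(42, o) - 21004)) = (29710 - 45688)/((6955 - 1*(-15707)) + ((-7 + 42 + 3*80) - 21004)) = -15978/((6955 + 15707) + ((-7 + 42 + 240) - 21004)) = -15978/(22662 + (275 - 21004)) = -15978/(22662 - 20729) = -15978/1933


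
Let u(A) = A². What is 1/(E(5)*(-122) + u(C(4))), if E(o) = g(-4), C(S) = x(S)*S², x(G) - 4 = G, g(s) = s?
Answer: 1/16872 ≈ 5.9270e-5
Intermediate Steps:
x(G) = 4 + G
C(S) = S²*(4 + S) (C(S) = (4 + S)*S² = S²*(4 + S))
E(o) = -4
1/(E(5)*(-122) + u(C(4))) = 1/(-4*(-122) + (4²*(4 + 4))²) = 1/(488 + (16*8)²) = 1/(488 + 128²) = 1/(488 + 16384) = 1/16872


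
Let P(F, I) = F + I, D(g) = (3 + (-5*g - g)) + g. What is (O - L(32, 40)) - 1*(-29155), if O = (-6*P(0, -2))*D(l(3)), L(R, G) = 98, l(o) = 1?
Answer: 29033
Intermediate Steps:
D(g) = 3 - 5*g (D(g) = (3 - 6*g) + g = 3 - 5*g)
O = -24 (O = (-6*(0 - 2))*(3 - 5*1) = (-6*(-2))*(3 - 5) = 12*(-2) = -24)
(O - L(32, 40)) - 1*(-29155) = (-24 - 1*98) - 1*(-29155) = (-24 - 98) + 29155 = -122 + 29155 = 29033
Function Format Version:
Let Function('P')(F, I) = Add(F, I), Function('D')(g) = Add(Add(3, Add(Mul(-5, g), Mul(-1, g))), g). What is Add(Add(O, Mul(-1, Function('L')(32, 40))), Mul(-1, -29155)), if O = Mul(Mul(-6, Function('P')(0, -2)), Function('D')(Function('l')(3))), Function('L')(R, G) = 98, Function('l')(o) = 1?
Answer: 29033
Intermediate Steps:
Function('D')(g) = Add(3, Mul(-5, g)) (Function('D')(g) = Add(Add(3, Mul(-6, g)), g) = Add(3, Mul(-5, g)))
O = -24 (O = Mul(Mul(-6, Add(0, -2)), Add(3, Mul(-5, 1))) = Mul(Mul(-6, -2), Add(3, -5)) = Mul(12, -2) = -24)
Add(Add(O, Mul(-1, Function('L')(32, 40))), Mul(-1, -29155)) = Add(Add(-24, Mul(-1, 98)), Mul(-1, -29155)) = Add(Add(-24, -98), 29155) = Add(-122, 29155) = 29033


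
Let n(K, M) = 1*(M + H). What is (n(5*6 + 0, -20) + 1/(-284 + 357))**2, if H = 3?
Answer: 1537600/5329 ≈ 288.53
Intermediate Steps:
n(K, M) = 3 + M (n(K, M) = 1*(M + 3) = 1*(3 + M) = 3 + M)
(n(5*6 + 0, -20) + 1/(-284 + 357))**2 = ((3 - 20) + 1/(-284 + 357))**2 = (-17 + 1/73)**2 = (-1240/73)**2 = 1537600/5329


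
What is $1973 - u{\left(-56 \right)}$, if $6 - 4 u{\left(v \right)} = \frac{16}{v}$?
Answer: $\frac{13800}{7} \approx 1971.4$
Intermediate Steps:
$u{\left(v \right)} = \frac{3}{2} - \frac{4}{v}$ ($u{\left(v \right)} = \frac{3}{2} - \frac{16 \frac{1}{v}}{4} = \frac{3}{2} - \frac{4}{v}$)
$1973 - u{\left(-56 \right)} = 1973 - \left(\frac{3}{2} - \frac{4}{-56}\right) = 1973 - \left(\frac{3}{2} - - \frac{1}{14}\right) = 1973 - \left(\frac{3}{2} + \frac{1}{14}\right) = 1973 - \frac{11}{7} = \frac{13800}{7}$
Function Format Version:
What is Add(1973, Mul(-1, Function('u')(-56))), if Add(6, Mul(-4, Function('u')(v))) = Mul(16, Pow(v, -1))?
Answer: Rational(13800, 7) ≈ 1971.4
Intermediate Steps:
Function('u')(v) = Add(Rational(3, 2), Mul(-4, Pow(v, -1))) (Function('u')(v) = Add(Rational(3, 2), Mul(Rational(-1, 4), Mul(16, Pow(v, -1)))) = Add(Rational(3, 2), Mul(-4, Pow(v, -1))))
Add(1973, Mul(-1, Function('u')(-56))) = Add(1973, Mul(-1, Add(Rational(3, 2), Mul(-4, Pow(-56, -1))))) = Add(1973, Mul(-1, Add(Rational(3, 2), Mul(-4, Rational(-1, 56))))) = Add(1973, Mul(-1, Add(Rational(3, 2), Rational(1, 14)))) = Add(1973, Mul(-1, Rational(11, 7))) = Add(1973, Rational(-11, 7)) = Rational(13800, 7)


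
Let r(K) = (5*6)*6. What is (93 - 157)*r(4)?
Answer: -11520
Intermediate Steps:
r(K) = 180 (r(K) = 30*6 = 180)
(93 - 157)*r(4) = (93 - 157)*180 = -64*180 = -11520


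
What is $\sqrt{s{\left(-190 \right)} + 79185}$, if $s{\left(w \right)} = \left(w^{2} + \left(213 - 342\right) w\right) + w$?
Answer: $\sqrt{139605} \approx 373.64$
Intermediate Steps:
$s{\left(w \right)} = w^{2} - 128 w$ ($s{\left(w \right)} = \left(w^{2} - 129 w\right) + w = w^{2} - 128 w$)
$\sqrt{s{\left(-190 \right)} + 79185} = \sqrt{- 190 \left(-128 - 190\right) + 79185} = \sqrt{\left(-190\right) \left(-318\right) + 79185} = \sqrt{60420 + 79185} = \sqrt{139605}$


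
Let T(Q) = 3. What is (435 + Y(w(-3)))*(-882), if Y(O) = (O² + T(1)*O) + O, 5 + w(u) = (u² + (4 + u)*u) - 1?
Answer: -383670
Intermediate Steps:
w(u) = -6 + u² + u*(4 + u) (w(u) = -5 + ((u² + (4 + u)*u) - 1) = -5 + ((u² + u*(4 + u)) - 1) = -5 + (-1 + u² + u*(4 + u)) = -6 + u² + u*(4 + u))
Y(O) = O² + 4*O (Y(O) = (O² + 3*O) + O = O² + 4*O)
(435 + Y(w(-3)))*(-882) = (435 + (-6 + 2*(-3)² + 4*(-3))*(4 + (-6 + 2*(-3)² + 4*(-3))))*(-882) = (435 + (-6 + 2*9 - 12)*(4 + (-6 + 2*9 - 12)))*(-882) = (435 + (-6 + 18 - 12)*(4 + (-6 + 18 - 12)))*(-882) = (435 + 0*(4 + 0))*(-882) = (435 + 0*4)*(-882) = (435 + 0)*(-882) = 435*(-882) = -383670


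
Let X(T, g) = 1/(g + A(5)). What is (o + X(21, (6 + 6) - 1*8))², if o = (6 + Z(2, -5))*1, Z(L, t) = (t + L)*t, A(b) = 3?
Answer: 21904/49 ≈ 447.02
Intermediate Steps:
Z(L, t) = t*(L + t) (Z(L, t) = (L + t)*t = t*(L + t))
o = 21 (o = (6 - 5*(2 - 5))*1 = (6 - 5*(-3))*1 = (6 + 15)*1 = 21*1 = 21)
X(T, g) = 1/(3 + g) (X(T, g) = 1/(g + 3) = 1/(3 + g))
(o + X(21, (6 + 6) - 1*8))² = (21 + 1/(3 + ((6 + 6) - 1*8)))² = (21 + 1/(3 + (12 - 8)))² = (21 + 1/(3 + 4))² = (21 + 1/7)² = (21 + ⅐)² = (148/7)² = 21904/49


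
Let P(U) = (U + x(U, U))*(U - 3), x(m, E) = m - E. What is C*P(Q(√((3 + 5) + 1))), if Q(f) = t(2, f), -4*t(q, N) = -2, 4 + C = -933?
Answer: 4685/4 ≈ 1171.3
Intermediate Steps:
C = -937 (C = -4 - 933 = -937)
t(q, N) = ½ (t(q, N) = -¼*(-2) = ½)
Q(f) = ½
P(U) = U*(-3 + U) (P(U) = (U + (U - U))*(U - 3) = (U + 0)*(-3 + U) = U*(-3 + U))
C*P(Q(√((3 + 5) + 1))) = -937*(-3 + ½)/2 = -937*(-5)/(2*2) = -937*(-5/4) = 4685/4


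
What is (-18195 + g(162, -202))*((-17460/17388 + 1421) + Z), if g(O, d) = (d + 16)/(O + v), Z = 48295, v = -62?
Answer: -7282487397383/8050 ≈ -9.0466e+8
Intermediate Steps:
g(O, d) = (16 + d)/(-62 + O) (g(O, d) = (d + 16)/(O - 62) = (16 + d)/(-62 + O))
(-18195 + g(162, -202))*((-17460/17388 + 1421) + Z) = (-18195 + (16 - 202)/(-62 + 162))*((-17460/17388 + 1421) + 48295) = (-18195 - 186/100)*((-17460*1/17388 + 1421) + 48295) = (-18195 + (1/100)*(-186))*((-485/483 + 1421) + 48295) = (-18195 - 93/50)*(685858/483 + 48295) = -909843/50*24012343/483 = -7282487397383/8050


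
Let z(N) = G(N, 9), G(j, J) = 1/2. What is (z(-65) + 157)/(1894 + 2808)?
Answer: 315/9404 ≈ 0.033496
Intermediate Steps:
G(j, J) = 1/2
z(N) = 1/2
(z(-65) + 157)/(1894 + 2808) = (1/2 + 157)/(1894 + 2808) = (315/2)/4702 = (315/2)*(1/4702) = 315/9404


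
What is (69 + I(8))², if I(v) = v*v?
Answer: 17689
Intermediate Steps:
I(v) = v²
(69 + I(8))² = (69 + 8²)² = (69 + 64)² = 133² = 17689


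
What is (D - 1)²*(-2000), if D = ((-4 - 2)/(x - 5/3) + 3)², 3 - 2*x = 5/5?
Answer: -40898000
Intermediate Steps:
x = 1 (x = 3/2 - 5/(2*5) = 3/2 - ½*1 = 3/2 - ½ = 1)
D = 144 (D = ((-4 - 2)/(1 - 5/3) + 3)² = (-6/(1 - 5*⅓) + 3)² = (-6/(1 - 5/3) + 3)² = (-6/(-⅔) + 3)² = (-6*(-3/2) + 3)² = (9 + 3)² = 12² = 144)
(D - 1)²*(-2000) = (144 - 1)²*(-2000) = 143²*(-2000) = 20449*(-2000) = -40898000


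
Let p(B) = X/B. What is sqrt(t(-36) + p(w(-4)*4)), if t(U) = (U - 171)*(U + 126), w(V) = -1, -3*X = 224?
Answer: I*sqrt(167502)/3 ≈ 136.42*I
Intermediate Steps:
X = -224/3 (X = -1/3*224 = -224/3 ≈ -74.667)
p(B) = -224/(3*B)
t(U) = (-171 + U)*(126 + U)
sqrt(t(-36) + p(w(-4)*4)) = sqrt((-21546 + (-36)**2 - 45*(-36)) - 224/(3*((-1*4)))) = sqrt((-21546 + 1296 + 1620) - 224/3/(-4)) = sqrt(-18630 - 224/3*(-1/4)) = sqrt(-18630 + 56/3) = sqrt(-55834/3) = I*sqrt(167502)/3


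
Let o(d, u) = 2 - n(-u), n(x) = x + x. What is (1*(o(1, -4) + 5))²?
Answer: 1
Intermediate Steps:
n(x) = 2*x
o(d, u) = 2 + 2*u (o(d, u) = 2 - 2*(-u) = 2 - (-2)*u = 2 + 2*u)
(1*(o(1, -4) + 5))² = (1*((2 + 2*(-4)) + 5))² = (1*((2 - 8) + 5))² = (1*(-6 + 5))² = (1*(-1))² = (-1)² = 1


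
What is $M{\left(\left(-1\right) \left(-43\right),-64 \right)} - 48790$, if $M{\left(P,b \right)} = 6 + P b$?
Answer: $-51536$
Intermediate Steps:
$M{\left(\left(-1\right) \left(-43\right),-64 \right)} - 48790 = \left(6 + \left(-1\right) \left(-43\right) \left(-64\right)\right) - 48790 = \left(6 + 43 \left(-64\right)\right) - 48790 = \left(6 - 2752\right) - 48790 = -2746 - 48790 = -51536$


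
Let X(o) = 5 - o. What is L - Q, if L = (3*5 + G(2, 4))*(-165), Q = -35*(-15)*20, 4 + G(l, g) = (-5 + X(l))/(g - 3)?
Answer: -11985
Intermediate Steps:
G(l, g) = -4 - l/(-3 + g) (G(l, g) = -4 + (-5 + (5 - l))/(g - 3) = -4 + (-l)/(-3 + g) = -4 - l/(-3 + g))
Q = 10500 (Q = 525*20 = 10500)
L = -1485 (L = (3*5 + (12 - 1*2 - 4*4)/(-3 + 4))*(-165) = (15 + (12 - 2 - 16)/1)*(-165) = (15 + 1*(-6))*(-165) = (15 - 6)*(-165) = 9*(-165) = -1485)
L - Q = -1485 - 1*10500 = -1485 - 10500 = -11985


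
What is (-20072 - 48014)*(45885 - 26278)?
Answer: -1334962202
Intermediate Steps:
(-20072 - 48014)*(45885 - 26278) = -68086*19607 = -1334962202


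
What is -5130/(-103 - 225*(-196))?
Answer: -5130/43997 ≈ -0.11660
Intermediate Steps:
-5130/(-103 - 225*(-196)) = -5130/(-103 + 44100) = -5130/43997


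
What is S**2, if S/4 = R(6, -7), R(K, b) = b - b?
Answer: 0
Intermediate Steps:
R(K, b) = 0
S = 0 (S = 4*0 = 0)
S**2 = 0**2 = 0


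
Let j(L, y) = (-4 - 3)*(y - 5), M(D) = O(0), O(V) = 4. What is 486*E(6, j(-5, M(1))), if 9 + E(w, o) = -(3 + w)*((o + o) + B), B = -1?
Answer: -61236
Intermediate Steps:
M(D) = 4
j(L, y) = 35 - 7*y (j(L, y) = -7*(-5 + y) = 35 - 7*y)
E(w, o) = -9 - (-1 + 2*o)*(3 + w) (E(w, o) = -9 - (3 + w)*((o + o) - 1) = -9 - (3 + w)*(2*o - 1) = -9 - (3 + w)*(-1 + 2*o) = -9 - (-1 + 2*o)*(3 + w))
486*E(6, j(-5, M(1))) = 486*(-6 + 6 - 6*(35 - 7*4) - 2*(35 - 7*4)*6) = 486*(-6 + 6 - 6*(35 - 28) - 2*(35 - 28)*6) = 486*(-6 + 6 - 6*7 - 2*7*6) = 486*(-6 + 6 - 42 - 84) = 486*(-126) = -61236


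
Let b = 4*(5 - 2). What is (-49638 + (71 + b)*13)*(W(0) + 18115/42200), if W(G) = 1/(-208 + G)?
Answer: -4522930937/219440 ≈ -20611.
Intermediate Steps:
b = 12 (b = 4*3 = 12)
(-49638 + (71 + b)*13)*(W(0) + 18115/42200) = (-49638 + (71 + 12)*13)*(1/(-208 + 0) + 18115/42200) = (-49638 + 83*13)*(1/(-208) + 18115*(1/42200)) = (-49638 + 1079)*(-1/208 + 3623/8440) = -48559*93143/219440 = -4522930937/219440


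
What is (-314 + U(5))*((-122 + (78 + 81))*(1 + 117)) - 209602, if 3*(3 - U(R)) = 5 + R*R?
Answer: -1611088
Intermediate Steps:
U(R) = 4/3 - R²/3 (U(R) = 3 - (5 + R*R)/3 = 3 - (5 + R²)/3 = 3 + (-5/3 - R²/3) = 4/3 - R²/3)
(-314 + U(5))*((-122 + (78 + 81))*(1 + 117)) - 209602 = (-314 + (4/3 - ⅓*5²))*((-122 + (78 + 81))*(1 + 117)) - 209602 = (-314 + (4/3 - ⅓*25))*((-122 + 159)*118) - 209602 = (-314 + (4/3 - 25/3))*(37*118) - 209602 = (-314 - 7)*4366 - 209602 = -321*4366 - 209602 = -1401486 - 209602 = -1611088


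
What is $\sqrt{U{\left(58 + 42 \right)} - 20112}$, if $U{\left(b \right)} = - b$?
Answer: $2 i \sqrt{5053} \approx 142.17 i$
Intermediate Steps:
$\sqrt{U{\left(58 + 42 \right)} - 20112} = \sqrt{- (58 + 42) - 20112} = \sqrt{\left(-1\right) 100 - 20112} = \sqrt{-100 - 20112} = \sqrt{-20212} = 2 i \sqrt{5053}$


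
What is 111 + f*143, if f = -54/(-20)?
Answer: 4971/10 ≈ 497.10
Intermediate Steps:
f = 27/10 (f = -54*(-1/20) = 27/10 ≈ 2.7000)
111 + f*143 = 111 + (27/10)*143 = 111 + 3861/10 = 4971/10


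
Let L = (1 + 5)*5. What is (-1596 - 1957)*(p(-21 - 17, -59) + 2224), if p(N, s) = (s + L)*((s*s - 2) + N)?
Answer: 346648445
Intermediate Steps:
L = 30 (L = 6*5 = 30)
p(N, s) = (30 + s)*(-2 + N + s²) (p(N, s) = (s + 30)*((s*s - 2) + N) = (30 + s)*((s² - 2) + N) = (30 + s)*((-2 + s²) + N) = (30 + s)*(-2 + N + s²))
(-1596 - 1957)*(p(-21 - 17, -59) + 2224) = (-1596 - 1957)*((-60 + (-59)³ - 2*(-59) + 30*(-21 - 17) + 30*(-59)² + (-21 - 17)*(-59)) + 2224) = -3553*((-60 - 205379 + 118 + 30*(-38) + 30*3481 - 38*(-59)) + 2224) = -3553*((-60 - 205379 + 118 - 1140 + 104430 + 2242) + 2224) = -3553*(-99789 + 2224) = -3553*(-97565) = 346648445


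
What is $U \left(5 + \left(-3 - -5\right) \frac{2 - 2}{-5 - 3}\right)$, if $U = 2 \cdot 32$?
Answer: $320$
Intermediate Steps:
$U = 64$
$U \left(5 + \left(-3 - -5\right) \frac{2 - 2}{-5 - 3}\right) = 64 \left(5 + \left(-3 - -5\right) \frac{2 - 2}{-5 - 3}\right) = 64 \left(5 + \left(-3 + 5\right) \frac{0}{-8}\right) = 64 \left(5 + 2 \cdot 0 \left(- \frac{1}{8}\right)\right) = 64 \left(5 + 2 \cdot 0\right) = 64 \left(5 + 0\right) = 64 \cdot 5 = 320$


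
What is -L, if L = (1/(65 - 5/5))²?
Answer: -1/4096 ≈ -0.00024414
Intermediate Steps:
L = 1/4096 (L = (1/(65 + (⅕)*(-5)))² = (1/(65 - 1))² = (1/64)² = 1/4096 ≈ 0.00024414)
-L = -1*1/4096 = -1/4096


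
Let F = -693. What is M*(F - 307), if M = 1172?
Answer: -1172000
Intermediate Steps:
M*(F - 307) = 1172*(-693 - 307) = 1172*(-1000) = -1172000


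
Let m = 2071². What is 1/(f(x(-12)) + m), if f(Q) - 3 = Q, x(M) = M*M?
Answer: 1/4289188 ≈ 2.3314e-7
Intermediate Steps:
x(M) = M²
f(Q) = 3 + Q
m = 4289041
1/(f(x(-12)) + m) = 1/((3 + (-12)²) + 4289041) = 1/((3 + 144) + 4289041) = 1/(147 + 4289041) = 1/4289188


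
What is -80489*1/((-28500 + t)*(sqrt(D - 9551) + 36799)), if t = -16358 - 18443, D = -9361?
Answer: 423130673/12245897785459 - 321956*I*sqrt(1182)/85721284498213 ≈ 3.4553e-5 - 1.2913e-7*I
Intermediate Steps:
t = -34801
-80489*1/((-28500 + t)*(sqrt(D - 9551) + 36799)) = -80489*1/((-28500 - 34801)*(sqrt(-9361 - 9551) + 36799)) = -80489*(-1/(63301*(sqrt(-18912) + 36799))) = -80489*(-1/(63301*(4*I*sqrt(1182) + 36799))) = -80489*(-1/(63301*(36799 + 4*I*sqrt(1182)))) = -80489/(-2329413499 - 253204*I*sqrt(1182))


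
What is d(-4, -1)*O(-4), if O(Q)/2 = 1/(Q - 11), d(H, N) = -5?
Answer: ⅔ ≈ 0.66667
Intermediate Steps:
O(Q) = 2/(-11 + Q) (O(Q) = 2/(Q - 11) = 2/(-11 + Q))
d(-4, -1)*O(-4) = -10/(-11 - 4) = -10/(-15) = -10*(-1)/15 = -5*(-2/15) = ⅔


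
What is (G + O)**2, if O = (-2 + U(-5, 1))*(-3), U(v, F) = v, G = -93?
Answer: 5184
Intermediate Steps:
O = 21 (O = (-2 - 5)*(-3) = -7*(-3) = 21)
(G + O)**2 = (-93 + 21)**2 = (-72)**2 = 5184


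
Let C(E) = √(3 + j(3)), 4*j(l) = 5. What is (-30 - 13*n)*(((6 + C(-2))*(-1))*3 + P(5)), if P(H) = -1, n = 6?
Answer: 2052 + 162*√17 ≈ 2719.9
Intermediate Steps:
j(l) = 5/4 (j(l) = (¼)*5 = 5/4)
C(E) = √17/2 (C(E) = √(3 + 5/4) = √(17/4) = √17/2)
(-30 - 13*n)*(((6 + C(-2))*(-1))*3 + P(5)) = (-30 - 13*6)*(((6 + √17/2)*(-1))*3 - 1) = (-30 - 78)*((-6 - √17/2)*3 - 1) = -108*((-18 - 3*√17/2) - 1) = -108*(-19 - 3*√17/2) = 2052 + 162*√17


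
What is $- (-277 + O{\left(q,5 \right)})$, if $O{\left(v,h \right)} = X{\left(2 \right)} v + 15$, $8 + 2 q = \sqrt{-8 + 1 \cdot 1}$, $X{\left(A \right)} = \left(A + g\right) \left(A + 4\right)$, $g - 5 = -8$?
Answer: $238 + 3 i \sqrt{7} \approx 238.0 + 7.9373 i$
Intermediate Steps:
$g = -3$ ($g = 5 - 8 = -3$)
$X{\left(A \right)} = \left(-3 + A\right) \left(4 + A\right)$ ($X{\left(A \right)} = \left(A - 3\right) \left(A + 4\right) = \left(-3 + A\right) \left(4 + A\right)$)
$q = -4 + \frac{i \sqrt{7}}{2}$ ($q = -4 + \frac{\sqrt{-8 + 1 \cdot 1}}{2} = -4 + \frac{\sqrt{-8 + 1}}{2} = -4 + \frac{\sqrt{-7}}{2} = -4 + \frac{i \sqrt{7}}{2} \approx -4.0 + 1.3229 i$)
$O{\left(v,h \right)} = 15 - 6 v$ ($O{\left(v,h \right)} = \left(-12 + 2 + 2^{2}\right) v + 15 = \left(-12 + 2 + 4\right) v + 15 = - 6 v + 15 = 15 - 6 v$)
$- (-277 + O{\left(q,5 \right)}) = - (-277 + \left(15 - 6 \left(-4 + \frac{i \sqrt{7}}{2}\right)\right)) = - (-277 + \left(15 + \left(24 - 3 i \sqrt{7}\right)\right)) = - (-277 + \left(39 - 3 i \sqrt{7}\right)) = - (-238 - 3 i \sqrt{7}) = 238 + 3 i \sqrt{7}$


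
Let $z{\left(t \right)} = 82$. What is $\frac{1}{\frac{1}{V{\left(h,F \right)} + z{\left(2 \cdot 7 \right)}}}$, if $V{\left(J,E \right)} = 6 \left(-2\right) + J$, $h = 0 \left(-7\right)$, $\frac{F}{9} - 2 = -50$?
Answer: $70$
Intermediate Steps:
$F = -432$ ($F = 18 + 9 \left(-50\right) = 18 - 450 = -432$)
$h = 0$
$V{\left(J,E \right)} = -12 + J$
$\frac{1}{\frac{1}{V{\left(h,F \right)} + z{\left(2 \cdot 7 \right)}}} = \frac{1}{\frac{1}{\left(-12 + 0\right) + 82}} = \frac{1}{\frac{1}{-12 + 82}} = \frac{1}{\frac{1}{70}} = 70$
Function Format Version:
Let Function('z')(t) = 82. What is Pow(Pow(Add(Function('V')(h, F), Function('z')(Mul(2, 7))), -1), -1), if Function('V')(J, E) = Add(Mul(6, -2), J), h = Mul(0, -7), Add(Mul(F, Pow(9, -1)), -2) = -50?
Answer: 70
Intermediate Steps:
F = -432 (F = Add(18, Mul(9, -50)) = Add(18, -450) = -432)
h = 0
Function('V')(J, E) = Add(-12, J)
Pow(Pow(Add(Function('V')(h, F), Function('z')(Mul(2, 7))), -1), -1) = Pow(Pow(Add(Add(-12, 0), 82), -1), -1) = Pow(Pow(Add(-12, 82), -1), -1) = Pow(Pow(70, -1), -1) = Pow(Rational(1, 70), -1) = 70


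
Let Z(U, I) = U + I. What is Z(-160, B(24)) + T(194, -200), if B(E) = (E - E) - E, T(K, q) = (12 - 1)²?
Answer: -63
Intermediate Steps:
T(K, q) = 121 (T(K, q) = 11² = 121)
B(E) = -E (B(E) = 0 - E = -E)
Z(U, I) = I + U
Z(-160, B(24)) + T(194, -200) = (-1*24 - 160) + 121 = (-24 - 160) + 121 = -184 + 121 = -63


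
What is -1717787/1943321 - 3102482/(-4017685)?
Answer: -872408640373/7807651631885 ≈ -0.11174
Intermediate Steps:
-1717787/1943321 - 3102482/(-4017685) = -1717787*1/1943321 - 3102482*(-1/4017685) = -1717787/1943321 + 3102482/4017685 = -872408640373/7807651631885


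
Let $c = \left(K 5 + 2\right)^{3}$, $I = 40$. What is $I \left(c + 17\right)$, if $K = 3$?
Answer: $197200$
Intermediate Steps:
$c = 4913$ ($c = \left(3 \cdot 5 + 2\right)^{3} = \left(15 + 2\right)^{3} = 17^{3} = 4913$)
$I \left(c + 17\right) = 40 \left(4913 + 17\right) = 40 \cdot 4930 = 197200$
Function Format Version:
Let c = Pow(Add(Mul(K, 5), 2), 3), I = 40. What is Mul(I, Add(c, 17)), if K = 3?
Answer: 197200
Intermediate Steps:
c = 4913 (c = Pow(Add(Mul(3, 5), 2), 3) = Pow(Add(15, 2), 3) = Pow(17, 3) = 4913)
Mul(I, Add(c, 17)) = Mul(40, Add(4913, 17)) = Mul(40, 4930) = 197200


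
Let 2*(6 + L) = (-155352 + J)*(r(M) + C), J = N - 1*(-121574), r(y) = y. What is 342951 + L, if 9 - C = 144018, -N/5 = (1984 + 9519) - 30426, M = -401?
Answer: -4392392640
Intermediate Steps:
N = 94615 (N = -5*((1984 + 9519) - 30426) = -5*(11503 - 30426) = -5*(-18923) = 94615)
C = -144009 (C = 9 - 1*144018 = 9 - 144018 = -144009)
J = 216189 (J = 94615 - 1*(-121574) = 94615 + 121574 = 216189)
L = -4392735591 (L = -6 + ((-155352 + 216189)*(-401 - 144009))/2 = -6 + (60837*(-144410))/2 = -6 + (½)*(-8785471170) = -6 - 4392735585 = -4392735591)
342951 + L = 342951 - 4392735591 = -4392392640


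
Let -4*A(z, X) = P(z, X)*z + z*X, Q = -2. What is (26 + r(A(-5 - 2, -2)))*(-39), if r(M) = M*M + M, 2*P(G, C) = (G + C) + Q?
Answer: -462111/64 ≈ -7220.5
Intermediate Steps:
P(G, C) = -1 + C/2 + G/2 (P(G, C) = ((G + C) - 2)/2 = ((C + G) - 2)/2 = (-2 + C + G)/2 = -1 + C/2 + G/2)
A(z, X) = -X*z/4 - z*(-1 + X/2 + z/2)/4 (A(z, X) = -((-1 + X/2 + z/2)*z + z*X)/4 = -(z*(-1 + X/2 + z/2) + X*z)/4 = -(X*z + z*(-1 + X/2 + z/2))/4 = -X*z/4 - z*(-1 + X/2 + z/2)/4)
r(M) = M + M² (r(M) = M² + M = M + M²)
(26 + r(A(-5 - 2, -2)))*(-39) = (26 + ((-5 - 2)*(2 - (-5 - 2) - 3*(-2))/8)*(1 + (-5 - 2)*(2 - (-5 - 2) - 3*(-2))/8))*(-39) = (26 + ((⅛)*(-7)*(2 - 1*(-7) + 6))*(1 + (⅛)*(-7)*(2 - 1*(-7) + 6)))*(-39) = (26 + ((⅛)*(-7)*(2 + 7 + 6))*(1 + (⅛)*(-7)*(2 + 7 + 6)))*(-39) = (26 + ((⅛)*(-7)*15)*(1 + (⅛)*(-7)*15))*(-39) = (26 - 105*(1 - 105/8)/8)*(-39) = (26 - 105/8*(-97/8))*(-39) = (26 + 10185/64)*(-39) = (11849/64)*(-39) = -462111/64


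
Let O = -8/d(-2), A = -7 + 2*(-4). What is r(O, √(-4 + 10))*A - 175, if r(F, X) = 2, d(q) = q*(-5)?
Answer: -205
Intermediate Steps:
d(q) = -5*q
A = -15 (A = -7 - 8 = -15)
O = -⅘ (O = -8/((-5*(-2))) = -8/10 = -8*⅒ = -⅘ ≈ -0.80000)
r(O, √(-4 + 10))*A - 175 = 2*(-15) - 175 = -30 - 175 = -205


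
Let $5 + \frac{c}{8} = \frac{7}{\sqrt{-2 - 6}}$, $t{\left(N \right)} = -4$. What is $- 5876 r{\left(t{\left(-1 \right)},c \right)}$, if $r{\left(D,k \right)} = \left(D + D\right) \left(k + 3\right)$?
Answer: $-1739296 - 658112 i \sqrt{2} \approx -1.7393 \cdot 10^{6} - 9.3071 \cdot 10^{5} i$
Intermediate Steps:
$c = -40 - 14 i \sqrt{2}$ ($c = -40 + 8 \frac{7}{\sqrt{-2 - 6}} = -40 + 8 \frac{7}{\sqrt{-8}} = -40 + 8 \frac{7}{2 i \sqrt{2}} = -40 + 8 \cdot 7 \left(- \frac{i \sqrt{2}}{4}\right) = -40 + 8 \left(- \frac{7 i \sqrt{2}}{4}\right) = -40 - 14 i \sqrt{2} \approx -40.0 - 19.799 i$)
$r{\left(D,k \right)} = 2 D \left(3 + k\right)$
$- 5876 r{\left(t{\left(-1 \right)},c \right)} = - 5876 \cdot 2 \left(-4\right) \left(3 - \left(40 + 14 i \sqrt{2}\right)\right) = - 5876 \cdot 2 \left(-4\right) \left(-37 - 14 i \sqrt{2}\right) = - 5876 \left(296 + 112 i \sqrt{2}\right) = -1739296 - 658112 i \sqrt{2}$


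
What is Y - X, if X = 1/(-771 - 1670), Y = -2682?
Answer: -6546761/2441 ≈ -2682.0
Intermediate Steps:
X = -1/2441 (X = 1/(-2441) = -1/2441 ≈ -0.00040967)
Y - X = -2682 - 1*(-1/2441) = -2682 + 1/2441 = -6546761/2441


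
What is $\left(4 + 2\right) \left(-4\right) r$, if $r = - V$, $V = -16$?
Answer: $-384$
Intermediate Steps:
$r = 16$ ($r = \left(-1\right) \left(-16\right) = 16$)
$\left(4 + 2\right) \left(-4\right) r = \left(4 + 2\right) \left(-4\right) 16 = 6 \left(-4\right) 16 = \left(-24\right) 16 = -384$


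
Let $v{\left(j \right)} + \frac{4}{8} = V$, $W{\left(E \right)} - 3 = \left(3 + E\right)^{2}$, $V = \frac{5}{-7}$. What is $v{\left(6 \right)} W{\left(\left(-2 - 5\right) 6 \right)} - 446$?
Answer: $- \frac{16076}{7} \approx -2296.6$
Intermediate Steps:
$V = - \frac{5}{7}$ ($V = 5 \left(- \frac{1}{7}\right) = - \frac{5}{7} \approx -0.71429$)
$W{\left(E \right)} = 3 + \left(3 + E\right)^{2}$
$v{\left(j \right)} = - \frac{17}{14}$ ($v{\left(j \right)} = - \frac{1}{2} - \frac{5}{7} = - \frac{17}{14}$)
$v{\left(6 \right)} W{\left(\left(-2 - 5\right) 6 \right)} - 446 = - \frac{17 \left(3 + \left(3 + \left(-2 - 5\right) 6\right)^{2}\right)}{14} - 446 = - \frac{17 \left(3 + \left(3 - 42\right)^{2}\right)}{14} - 446 = - \frac{17 \left(3 + \left(-39\right)^{2}\right)}{14} - 446 = - \frac{17 \left(3 + 1521\right)}{14} - 446 = \left(- \frac{17}{14}\right) 1524 - 446 = - \frac{12954}{7} - 446 = - \frac{16076}{7}$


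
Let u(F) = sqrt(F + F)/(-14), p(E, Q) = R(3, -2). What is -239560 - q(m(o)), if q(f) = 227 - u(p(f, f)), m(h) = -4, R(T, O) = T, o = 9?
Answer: -239787 - sqrt(6)/14 ≈ -2.3979e+5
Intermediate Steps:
p(E, Q) = 3
u(F) = -sqrt(2)*sqrt(F)/14 (u(F) = sqrt(2*F)*(-1/14) = (sqrt(2)*sqrt(F))*(-1/14) = -sqrt(2)*sqrt(F)/14)
q(f) = 227 + sqrt(6)/14 (q(f) = 227 - (-1)*sqrt(2)*sqrt(3)/14 = 227 - (-1)*sqrt(6)/14 = 227 + sqrt(6)/14)
-239560 - q(m(o)) = -239560 - (227 + sqrt(6)/14) = -239560 + (-227 - sqrt(6)/14) = -239787 - sqrt(6)/14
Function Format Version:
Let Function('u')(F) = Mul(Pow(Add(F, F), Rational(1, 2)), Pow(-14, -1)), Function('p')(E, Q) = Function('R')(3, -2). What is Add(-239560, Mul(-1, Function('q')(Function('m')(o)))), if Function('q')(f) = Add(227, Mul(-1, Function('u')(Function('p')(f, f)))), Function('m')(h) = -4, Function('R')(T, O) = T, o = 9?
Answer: Add(-239787, Mul(Rational(-1, 14), Pow(6, Rational(1, 2)))) ≈ -2.3979e+5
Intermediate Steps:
Function('p')(E, Q) = 3
Function('u')(F) = Mul(Rational(-1, 14), Pow(2, Rational(1, 2)), Pow(F, Rational(1, 2))) (Function('u')(F) = Mul(Pow(Mul(2, F), Rational(1, 2)), Rational(-1, 14)) = Mul(Mul(Pow(2, Rational(1, 2)), Pow(F, Rational(1, 2))), Rational(-1, 14)) = Mul(Rational(-1, 14), Pow(2, Rational(1, 2)), Pow(F, Rational(1, 2))))
Function('q')(f) = Add(227, Mul(Rational(1, 14), Pow(6, Rational(1, 2)))) (Function('q')(f) = Add(227, Mul(-1, Mul(Rational(-1, 14), Pow(2, Rational(1, 2)), Pow(3, Rational(1, 2))))) = Add(227, Mul(-1, Mul(Rational(-1, 14), Pow(6, Rational(1, 2))))) = Add(227, Mul(Rational(1, 14), Pow(6, Rational(1, 2)))))
Add(-239560, Mul(-1, Function('q')(Function('m')(o)))) = Add(-239560, Mul(-1, Add(227, Mul(Rational(1, 14), Pow(6, Rational(1, 2)))))) = Add(-239560, Add(-227, Mul(Rational(-1, 14), Pow(6, Rational(1, 2))))) = Add(-239787, Mul(Rational(-1, 14), Pow(6, Rational(1, 2))))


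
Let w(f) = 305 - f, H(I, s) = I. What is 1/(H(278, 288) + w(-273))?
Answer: 1/856 ≈ 0.0011682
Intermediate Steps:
1/(H(278, 288) + w(-273)) = 1/(278 + (305 - 1*(-273))) = 1/(278 + (305 + 273)) = 1/(278 + 578) = 1/856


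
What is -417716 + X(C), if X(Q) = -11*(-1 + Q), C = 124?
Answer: -419069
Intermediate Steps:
X(Q) = 11 - 11*Q
-417716 + X(C) = -417716 + (11 - 11*124) = -417716 + (11 - 1364) = -417716 - 1353 = -419069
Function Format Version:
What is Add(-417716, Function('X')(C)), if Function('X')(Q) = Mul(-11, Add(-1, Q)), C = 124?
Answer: -419069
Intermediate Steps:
Function('X')(Q) = Add(11, Mul(-11, Q))
Add(-417716, Function('X')(C)) = Add(-417716, Add(11, Mul(-11, 124))) = Add(-417716, Add(11, -1364)) = Add(-417716, -1353) = -419069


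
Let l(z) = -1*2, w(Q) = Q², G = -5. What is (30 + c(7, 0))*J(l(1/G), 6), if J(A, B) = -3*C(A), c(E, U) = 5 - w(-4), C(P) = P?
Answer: 114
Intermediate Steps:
l(z) = -2
c(E, U) = -11 (c(E, U) = 5 - 1*(-4)² = 5 - 1*16 = 5 - 16 = -11)
J(A, B) = -3*A
(30 + c(7, 0))*J(l(1/G), 6) = (30 - 11)*(-3*(-2)) = 19*6 = 114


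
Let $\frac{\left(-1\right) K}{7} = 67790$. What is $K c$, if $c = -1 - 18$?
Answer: $9016070$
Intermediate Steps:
$K = -474530$ ($K = \left(-7\right) 67790 = -474530$)
$c = -19$ ($c = -1 - 18 = -19$)
$K c = \left(-474530\right) \left(-19\right) = 9016070$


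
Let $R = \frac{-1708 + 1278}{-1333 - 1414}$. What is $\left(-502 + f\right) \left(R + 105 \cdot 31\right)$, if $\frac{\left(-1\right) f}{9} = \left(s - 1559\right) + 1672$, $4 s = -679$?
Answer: $\frac{312967025}{10988} \approx 28483.0$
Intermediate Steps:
$s = - \frac{679}{4}$ ($s = \frac{1}{4} \left(-679\right) = - \frac{679}{4} \approx -169.75$)
$f = \frac{2043}{4}$ ($f = - 9 \left(\left(- \frac{679}{4} - 1559\right) + 1672\right) = - 9 \left(- \frac{6915}{4} + 1672\right) = \left(-9\right) \left(- \frac{227}{4}\right) = \frac{2043}{4} \approx 510.75$)
$R = \frac{430}{2747}$ ($R = - \frac{430}{-2747} = \left(-430\right) \left(- \frac{1}{2747}\right) = \frac{430}{2747} \approx 0.15653$)
$\left(-502 + f\right) \left(R + 105 \cdot 31\right) = \left(-502 + \frac{2043}{4}\right) \left(\frac{430}{2747} + 105 \cdot 31\right) = \frac{35 \left(\frac{430}{2747} + 3255\right)}{4} = \frac{35}{4} \cdot \frac{8941915}{2747} = \frac{312967025}{10988}$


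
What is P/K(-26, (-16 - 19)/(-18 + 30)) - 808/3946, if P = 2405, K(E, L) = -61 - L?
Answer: -57222368/1375181 ≈ -41.611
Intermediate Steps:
P/K(-26, (-16 - 19)/(-18 + 30)) - 808/3946 = 2405/(-61 - (-16 - 19)/(-18 + 30)) - 808/3946 = 2405/(-61 - (-35)/12) - 808*1/3946 = 2405/(-61 - (-35)/12) - 404/1973 = 2405/(-61 - 1*(-35/12)) - 404/1973 = 2405/(-61 + 35/12) - 404/1973 = 2405/(-697/12) - 404/1973 = 2405*(-12/697) - 404/1973 = -28860/697 - 404/1973 = -57222368/1375181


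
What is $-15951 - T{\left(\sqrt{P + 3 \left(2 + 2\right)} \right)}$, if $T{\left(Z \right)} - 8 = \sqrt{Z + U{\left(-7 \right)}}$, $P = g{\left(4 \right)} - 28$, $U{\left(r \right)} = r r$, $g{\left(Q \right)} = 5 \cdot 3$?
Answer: $-15959 - \sqrt{49 + i} \approx -15966.0 - 0.071425 i$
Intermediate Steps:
$g{\left(Q \right)} = 15$
$U{\left(r \right)} = r^{2}$
$P = -13$ ($P = 15 - 28 = -13$)
$T{\left(Z \right)} = 8 + \sqrt{49 + Z}$ ($T{\left(Z \right)} = 8 + \sqrt{Z + \left(-7\right)^{2}} = 8 + \sqrt{Z + 49} = 8 + \sqrt{49 + Z}$)
$-15951 - T{\left(\sqrt{P + 3 \left(2 + 2\right)} \right)} = -15951 - \left(8 + \sqrt{49 + \sqrt{-13 + 3 \left(2 + 2\right)}}\right) = -15951 - \left(8 + \sqrt{49 + \sqrt{-13 + 3 \cdot 4}}\right) = -15951 - \left(8 + \sqrt{49 + \sqrt{-13 + 12}}\right) = -15951 - \left(8 + \sqrt{49 + \sqrt{-1}}\right) = -15951 - \left(8 + \sqrt{49 + i}\right) = -15959 - \sqrt{49 + i}$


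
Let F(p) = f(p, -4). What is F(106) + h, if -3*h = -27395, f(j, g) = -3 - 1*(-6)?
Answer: 27404/3 ≈ 9134.7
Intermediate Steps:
f(j, g) = 3 (f(j, g) = -3 + 6 = 3)
F(p) = 3
h = 27395/3 (h = -⅓*(-27395) = 27395/3 ≈ 9131.7)
F(106) + h = 3 + 27395/3 = 27404/3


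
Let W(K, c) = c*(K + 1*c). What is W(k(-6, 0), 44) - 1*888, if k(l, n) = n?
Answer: 1048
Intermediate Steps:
W(K, c) = c*(K + c)
W(k(-6, 0), 44) - 1*888 = 44*(0 + 44) - 1*888 = 44*44 - 888 = 1936 - 888 = 1048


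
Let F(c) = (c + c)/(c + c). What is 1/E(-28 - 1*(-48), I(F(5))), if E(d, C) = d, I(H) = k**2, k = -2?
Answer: 1/20 ≈ 0.050000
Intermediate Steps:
F(c) = 1 (F(c) = (2*c)/((2*c)) = (2*c)*(1/(2*c)) = 1)
I(H) = 4 (I(H) = (-2)**2 = 4)
1/E(-28 - 1*(-48), I(F(5))) = 1/(-28 - 1*(-48)) = 1/(-28 + 48) = 1/20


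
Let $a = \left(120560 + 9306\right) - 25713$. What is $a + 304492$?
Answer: $408645$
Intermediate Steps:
$a = 104153$ ($a = 129866 - 25713 = 104153$)
$a + 304492 = 104153 + 304492 = 408645$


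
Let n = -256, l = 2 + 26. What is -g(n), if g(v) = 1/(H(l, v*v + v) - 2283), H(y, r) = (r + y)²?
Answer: -1/4265132581 ≈ -2.3446e-10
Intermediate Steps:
l = 28
g(v) = 1/(-2283 + (28 + v + v²)²) (g(v) = 1/(((v*v + v) + 28)² - 2283) = 1/(((v² + v) + 28)² - 2283) = 1/(((v + v²) + 28)² - 2283) = 1/((28 + v + v²)² - 2283) = 1/(-2283 + (28 + v + v²)²))
-g(n) = -1/(-2283 + (28 - 256*(1 - 256))²) = -1/(-2283 + (28 - 256*(-255))²) = -1/(-2283 + (28 + 65280)²) = -1/(-2283 + 65308²) = -1/(-2283 + 4265134864) = -1/4265132581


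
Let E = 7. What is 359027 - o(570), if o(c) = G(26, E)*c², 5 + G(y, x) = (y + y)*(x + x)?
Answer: -234543673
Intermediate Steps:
G(y, x) = -5 + 4*x*y (G(y, x) = -5 + (y + y)*(x + x) = -5 + (2*y)*(2*x) = -5 + 4*x*y)
o(c) = 723*c² (o(c) = (-5 + 4*7*26)*c² = (-5 + 728)*c² = 723*c²)
359027 - o(570) = 359027 - 723*570² = 359027 - 723*324900 = 359027 - 1*234902700 = 359027 - 234902700 = -234543673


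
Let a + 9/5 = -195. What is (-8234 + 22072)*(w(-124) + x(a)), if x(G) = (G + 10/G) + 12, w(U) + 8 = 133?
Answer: -1018705127/1230 ≈ -8.2822e+5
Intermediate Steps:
a = -984/5 (a = -9/5 - 195 = -984/5 ≈ -196.80)
w(U) = 125 (w(U) = -8 + 133 = 125)
x(G) = 12 + G + 10/G
(-8234 + 22072)*(w(-124) + x(a)) = (-8234 + 22072)*(125 + (12 - 984/5 + 10/(-984/5))) = 13838*(125 + (12 - 984/5 + 10*(-5/984))) = 13838*(125 + (12 - 984/5 - 25/492)) = 13838*(125 - 454733/2460) = 13838*(-147233/2460) = -1018705127/1230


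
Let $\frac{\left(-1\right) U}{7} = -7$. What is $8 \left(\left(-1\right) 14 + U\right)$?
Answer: $280$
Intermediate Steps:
$U = 49$ ($U = \left(-7\right) \left(-7\right) = 49$)
$8 \left(\left(-1\right) 14 + U\right) = 8 \left(\left(-1\right) 14 + 49\right) = 8 \left(-14 + 49\right) = 8 \cdot 35 = 280$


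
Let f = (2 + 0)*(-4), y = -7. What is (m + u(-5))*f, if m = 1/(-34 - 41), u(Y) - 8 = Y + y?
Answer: 2408/75 ≈ 32.107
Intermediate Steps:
f = -8 (f = 2*(-4) = -8)
u(Y) = 1 + Y (u(Y) = 8 + (Y - 7) = 8 + (-7 + Y) = 1 + Y)
m = -1/75 (m = 1/(-75) = -1/75 ≈ -0.013333)
(m + u(-5))*f = (-1/75 + (1 - 5))*(-8) = (-1/75 - 4)*(-8) = -301/75*(-8) = 2408/75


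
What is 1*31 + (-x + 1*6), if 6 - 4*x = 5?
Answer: 147/4 ≈ 36.750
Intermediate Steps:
x = ¼ (x = 3/2 - ¼*5 = 3/2 - 5/4 = ¼ ≈ 0.25000)
1*31 + (-x + 1*6) = 1*31 + (-1*¼ + 1*6) = 31 + (-¼ + 6) = 31 + 23/4 = 147/4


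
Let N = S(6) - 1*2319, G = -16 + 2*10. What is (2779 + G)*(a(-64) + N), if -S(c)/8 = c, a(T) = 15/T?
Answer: -421632849/64 ≈ -6.5880e+6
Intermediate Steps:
S(c) = -8*c
G = 4 (G = -16 + 20 = 4)
N = -2367 (N = -8*6 - 1*2319 = -48 - 2319 = -2367)
(2779 + G)*(a(-64) + N) = (2779 + 4)*(15/(-64) - 2367) = 2783*(15*(-1/64) - 2367) = 2783*(-15/64 - 2367) = 2783*(-151503/64) = -421632849/64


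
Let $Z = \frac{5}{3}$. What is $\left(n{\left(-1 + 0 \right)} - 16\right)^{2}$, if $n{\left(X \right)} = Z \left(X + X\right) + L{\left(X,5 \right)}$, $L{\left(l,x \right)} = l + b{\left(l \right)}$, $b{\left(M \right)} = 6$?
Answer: $\frac{1849}{9} \approx 205.44$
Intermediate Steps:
$L{\left(l,x \right)} = 6 + l$ ($L{\left(l,x \right)} = l + 6 = 6 + l$)
$Z = \frac{5}{3}$ ($Z = 5 \cdot \frac{1}{3} = \frac{5}{3} \approx 1.6667$)
$n{\left(X \right)} = 6 + \frac{13 X}{3}$ ($n{\left(X \right)} = \frac{5 \left(X + X\right)}{3} + \left(6 + X\right) = \frac{5 \cdot 2 X}{3} + \left(6 + X\right) = \frac{10 X}{3} + \left(6 + X\right) = 6 + \frac{13 X}{3}$)
$\left(n{\left(-1 + 0 \right)} - 16\right)^{2} = \left(\left(6 + \frac{13 \left(-1 + 0\right)}{3}\right) - 16\right)^{2} = \left(\left(6 + \frac{13}{3} \left(-1\right)\right) - 16\right)^{2} = \left(\left(6 - \frac{13}{3}\right) - 16\right)^{2} = \left(\frac{5}{3} - 16\right)^{2} = \left(- \frac{43}{3}\right)^{2} = \frac{1849}{9}$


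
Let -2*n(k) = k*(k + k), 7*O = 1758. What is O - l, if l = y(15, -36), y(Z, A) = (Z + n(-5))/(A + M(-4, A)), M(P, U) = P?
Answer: 7025/28 ≈ 250.89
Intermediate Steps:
O = 1758/7 (O = (⅐)*1758 = 1758/7 ≈ 251.14)
n(k) = -k² (n(k) = -k*(k + k)/2 = -k*2*k/2 = -k²)
y(Z, A) = (-25 + Z)/(-4 + A) (y(Z, A) = (Z - 1*(-5)²)/(A - 4) = (Z - 1*25)/(-4 + A) = (Z - 25)/(-4 + A) = (-25 + Z)/(-4 + A))
l = ¼ (l = (-25 + 15)/(-4 - 36) = -10/(-40) = -1/40*(-10) = ¼ ≈ 0.25000)
O - l = 1758/7 - 1*¼ = 1758/7 - ¼ = 7025/28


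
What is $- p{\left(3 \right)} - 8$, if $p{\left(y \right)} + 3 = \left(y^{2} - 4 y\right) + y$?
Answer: $-5$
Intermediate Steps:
$p{\left(y \right)} = -3 + y^{2} - 3 y$ ($p{\left(y \right)} = -3 + \left(\left(y^{2} - 4 y\right) + y\right) = -3 + \left(y^{2} - 3 y\right) = -3 + y^{2} - 3 y$)
$- p{\left(3 \right)} - 8 = - (-3 + 3^{2} - 9) - 8 = - (-3 + 9 - 9) - 8 = \left(-1\right) \left(-3\right) - 8 = 3 - 8 = -5$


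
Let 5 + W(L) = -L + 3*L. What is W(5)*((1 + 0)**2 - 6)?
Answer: -25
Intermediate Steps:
W(L) = -5 + 2*L (W(L) = -5 + (-L + 3*L) = -5 + 2*L)
W(5)*((1 + 0)**2 - 6) = (-5 + 2*5)*((1 + 0)**2 - 6) = (-5 + 10)*(1**2 - 6) = 5*(1 - 6) = 5*(-5) = -25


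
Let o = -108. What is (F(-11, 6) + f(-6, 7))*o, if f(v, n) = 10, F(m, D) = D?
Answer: -1728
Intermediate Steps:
(F(-11, 6) + f(-6, 7))*o = (6 + 10)*(-108) = 16*(-108) = -1728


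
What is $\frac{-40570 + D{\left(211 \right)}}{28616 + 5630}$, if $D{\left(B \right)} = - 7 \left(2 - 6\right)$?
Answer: $- \frac{20271}{17123} \approx -1.1838$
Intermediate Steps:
$D{\left(B \right)} = 28$ ($D{\left(B \right)} = \left(-7\right) \left(-4\right) = 28$)
$\frac{-40570 + D{\left(211 \right)}}{28616 + 5630} = \frac{-40570 + 28}{28616 + 5630} = - \frac{40542}{34246} = \left(-40542\right) \frac{1}{34246} = - \frac{20271}{17123}$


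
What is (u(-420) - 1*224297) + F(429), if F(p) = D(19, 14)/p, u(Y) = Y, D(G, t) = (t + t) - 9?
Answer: -96403574/429 ≈ -2.2472e+5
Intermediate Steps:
D(G, t) = -9 + 2*t (D(G, t) = 2*t - 9 = -9 + 2*t)
F(p) = 19/p (F(p) = (-9 + 2*14)/p = (-9 + 28)/p = 19/p)
(u(-420) - 1*224297) + F(429) = (-420 - 1*224297) + 19/429 = (-420 - 224297) + 19*(1/429) = -224717 + 19/429 = -96403574/429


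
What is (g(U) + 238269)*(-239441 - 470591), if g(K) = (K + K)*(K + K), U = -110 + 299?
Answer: -270630826896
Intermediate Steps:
U = 189
g(K) = 4*K² (g(K) = (2*K)*(2*K) = 4*K²)
(g(U) + 238269)*(-239441 - 470591) = (4*189² + 238269)*(-239441 - 470591) = (4*35721 + 238269)*(-710032) = (142884 + 238269)*(-710032) = 381153*(-710032) = -270630826896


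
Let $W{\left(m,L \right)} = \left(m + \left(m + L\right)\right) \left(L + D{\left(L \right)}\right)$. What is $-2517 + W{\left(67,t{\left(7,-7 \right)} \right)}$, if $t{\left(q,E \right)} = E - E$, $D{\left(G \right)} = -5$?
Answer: $-3187$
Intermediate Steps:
$t{\left(q,E \right)} = 0$
$W{\left(m,L \right)} = \left(-5 + L\right) \left(L + 2 m\right)$ ($W{\left(m,L \right)} = \left(m + \left(m + L\right)\right) \left(L - 5\right) = \left(m + \left(L + m\right)\right) \left(-5 + L\right) = \left(L + 2 m\right) \left(-5 + L\right) = \left(-5 + L\right) \left(L + 2 m\right)$)
$-2517 + W{\left(67,t{\left(7,-7 \right)} \right)} = -2517 + \left(0^{2} - 670 - 0 + 2 \cdot 0 \cdot 67\right) = -2517 + \left(0 - 670 + 0 + 0\right) = -2517 - 670 = -3187$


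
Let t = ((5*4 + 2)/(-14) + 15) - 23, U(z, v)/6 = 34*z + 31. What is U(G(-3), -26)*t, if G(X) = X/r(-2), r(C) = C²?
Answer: -2211/7 ≈ -315.86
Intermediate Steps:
G(X) = X/4 (G(X) = X/((-2)²) = X/4)
U(z, v) = 186 + 204*z (U(z, v) = 6*(34*z + 31) = 6*(31 + 34*z) = 186 + 204*z)
t = -67/7 (t = ((20 + 2)*(-1/14) + 15) - 23 = (22*(-1/14) + 15) - 23 = (-11/7 + 15) - 23 = 94/7 - 23 = -67/7 ≈ -9.5714)
U(G(-3), -26)*t = (186 + 204*((¼)*(-3)))*(-67/7) = (186 + 204*(-¾))*(-67/7) = (186 - 153)*(-67/7) = 33*(-67/7) = -2211/7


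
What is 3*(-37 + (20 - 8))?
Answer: -75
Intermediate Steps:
3*(-37 + (20 - 8)) = 3*(-37 + 12) = 3*(-25) = -75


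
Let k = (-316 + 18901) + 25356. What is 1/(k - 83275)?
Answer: -1/39334 ≈ -2.5423e-5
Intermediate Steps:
k = 43941 (k = 18585 + 25356 = 43941)
1/(k - 83275) = 1/(43941 - 83275) = 1/(-39334) = -1/39334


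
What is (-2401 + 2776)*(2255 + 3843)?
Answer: 2286750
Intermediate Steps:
(-2401 + 2776)*(2255 + 3843) = 375*6098 = 2286750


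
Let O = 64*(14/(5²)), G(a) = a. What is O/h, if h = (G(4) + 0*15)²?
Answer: 56/25 ≈ 2.2400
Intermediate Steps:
O = 896/25 (O = 64*(14/25) = 896/25 ≈ 35.840)
h = 16 (h = (4 + 0*15)² = (4 + 0)² = 4² = 16)
O/h = (896/25)/16 = (896/25)*(1/16) = 56/25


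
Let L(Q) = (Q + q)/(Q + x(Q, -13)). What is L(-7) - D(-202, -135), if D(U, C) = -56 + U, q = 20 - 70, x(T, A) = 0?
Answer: 1863/7 ≈ 266.14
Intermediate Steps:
q = -50
L(Q) = (-50 + Q)/Q (L(Q) = (Q - 50)/(Q + 0) = (-50 + Q)/Q)
L(-7) - D(-202, -135) = (-50 - 7)/(-7) - (-56 - 202) = -⅐*(-57) - 1*(-258) = 57/7 + 258 = 1863/7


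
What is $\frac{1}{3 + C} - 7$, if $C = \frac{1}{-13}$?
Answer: $- \frac{253}{38} \approx -6.6579$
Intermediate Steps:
$C = - \frac{1}{13} \approx -0.076923$
$\frac{1}{3 + C} - 7 = \frac{1}{3 - \frac{1}{13}} - 7 = \frac{1}{\frac{38}{13}} - 7 = \frac{13}{38} - 7 = - \frac{253}{38}$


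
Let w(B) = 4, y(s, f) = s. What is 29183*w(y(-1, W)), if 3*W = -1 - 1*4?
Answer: 116732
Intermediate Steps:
W = -5/3 (W = (-1 - 1*4)/3 = (-1 - 4)/3 = (⅓)*(-5) = -5/3 ≈ -1.6667)
29183*w(y(-1, W)) = 29183*4 = 116732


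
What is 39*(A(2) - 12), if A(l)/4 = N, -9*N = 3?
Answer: -520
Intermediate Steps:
N = -⅓ (N = -⅑*3 = -⅓ ≈ -0.33333)
A(l) = -4/3 (A(l) = 4*(-⅓) = -4/3)
39*(A(2) - 12) = 39*(-4/3 - 12) = 39*(-40/3) = -520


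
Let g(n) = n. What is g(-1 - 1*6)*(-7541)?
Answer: 52787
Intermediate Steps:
g(-1 - 1*6)*(-7541) = (-1 - 1*6)*(-7541) = (-1 - 6)*(-7541) = -7*(-7541) = 52787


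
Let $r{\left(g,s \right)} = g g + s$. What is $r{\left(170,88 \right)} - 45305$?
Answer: $-16317$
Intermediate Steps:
$r{\left(g,s \right)} = s + g^{2}$ ($r{\left(g,s \right)} = g^{2} + s = s + g^{2}$)
$r{\left(170,88 \right)} - 45305 = \left(88 + 170^{2}\right) - 45305 = \left(88 + 28900\right) - 45305 = 28988 - 45305 = -16317$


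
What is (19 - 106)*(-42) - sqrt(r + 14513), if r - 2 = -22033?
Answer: 3654 - I*sqrt(7518) ≈ 3654.0 - 86.706*I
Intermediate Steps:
r = -22031 (r = 2 - 22033 = -22031)
(19 - 106)*(-42) - sqrt(r + 14513) = (19 - 106)*(-42) - sqrt(-22031 + 14513) = -87*(-42) - sqrt(-7518) = 3654 - I*sqrt(7518)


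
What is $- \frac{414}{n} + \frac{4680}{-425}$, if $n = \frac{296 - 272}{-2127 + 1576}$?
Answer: $\frac{3227871}{340} \approx 9493.7$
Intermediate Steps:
$n = - \frac{24}{551}$ ($n = \frac{24}{-551} = 24 \left(- \frac{1}{551}\right) = - \frac{24}{551} \approx -0.043557$)
$- \frac{414}{n} + \frac{4680}{-425} = - \frac{414}{- \frac{24}{551}} + \frac{4680}{-425} = \left(-414\right) \left(- \frac{551}{24}\right) + 4680 \left(- \frac{1}{425}\right) = \frac{38019}{4} - \frac{936}{85} = \frac{3227871}{340}$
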